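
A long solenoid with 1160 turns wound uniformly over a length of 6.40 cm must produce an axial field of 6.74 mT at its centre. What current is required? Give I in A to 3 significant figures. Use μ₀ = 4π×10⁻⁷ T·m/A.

I ≈ 0.296 A

Inside a long solenoid B = μ₀nI with n = 1.812×10⁴ m⁻¹, so I = B/(μ₀n).
I = 6.74×10⁻³ / (4π×10⁻⁷ × 1.812×10⁴) = 0.296 A.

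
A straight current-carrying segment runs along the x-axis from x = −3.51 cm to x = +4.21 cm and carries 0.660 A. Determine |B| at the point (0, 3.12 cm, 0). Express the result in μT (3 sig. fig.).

For a finite straight segment, B = (μ₀I/4πd)(sinθ₁ + sinθ₂), where θ₁, θ₂ are the angles from the perpendicular to each end.
The perpendicular distance is d = 0.0312 m; the end-offsets along the wire are a = 0.0351 m and b = 0.0421 m.
sinθ₁ = 0.0351/√(0.0351²+0.0312²) = 0.7474; sinθ₂ = 0.0421/√(0.0421²+0.0312²) = 0.8034.
B = (4π×10⁻⁷ × 0.660) / (4π × 0.0312) × (0.7474 + 0.8034) = 3.28×10⁻⁶ T.

B ≈ 3.28 μT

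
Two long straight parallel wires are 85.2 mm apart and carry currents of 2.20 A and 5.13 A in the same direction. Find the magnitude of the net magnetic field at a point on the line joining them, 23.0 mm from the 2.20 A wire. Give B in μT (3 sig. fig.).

Each long wire gives B = μ₀I/(2πd). Distances are d₁ = 0.023 m and d₂ = 0.0622 m.
B₁ = 1.91×10⁻⁵ T, B₂ = 1.65×10⁻⁵ T.
Between parallel currents the two contributions point in opposite directions, so they subtract. B = |B₁ − B₂| = |1.91×10⁻⁵ − 1.65×10⁻⁵| = 2.64×10⁻⁶ T.

B ≈ 2.64 μT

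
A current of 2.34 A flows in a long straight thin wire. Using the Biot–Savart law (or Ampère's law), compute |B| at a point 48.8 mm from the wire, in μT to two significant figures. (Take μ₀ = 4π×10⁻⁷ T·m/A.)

For an infinitely long straight wire, B = μ₀I/(2πd).
B = (4π×10⁻⁷ × 2.34) / (2π × 0.0488) = 9.59×10⁻⁶ T.

B ≈ 9.6 μT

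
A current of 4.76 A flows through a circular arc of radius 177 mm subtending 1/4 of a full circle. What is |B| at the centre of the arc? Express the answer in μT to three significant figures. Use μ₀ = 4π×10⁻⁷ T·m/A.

B ≈ 4.22 μT

The Biot–Savart field of a circular arc at its centre is B = μ₀Iφ/(4πR), with φ = 1.571 rad.
B = (4π×10⁻⁷ × 4.76 × 1.571) / (4π × 0.177) = 4.22×10⁻⁶ T.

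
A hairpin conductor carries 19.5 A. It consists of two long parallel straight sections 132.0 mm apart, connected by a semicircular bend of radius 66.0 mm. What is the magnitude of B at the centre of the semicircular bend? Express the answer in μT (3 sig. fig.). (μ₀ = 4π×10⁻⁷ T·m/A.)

B ≈ 152 μT

The semicircular arc contributes B_arc = μ₀I·π/(4πR) = μ₀I/(4R) = 9.28×10⁻⁵ T.
Each semi-infinite lead is at perpendicular distance R = 0.066 m from the centre, with the perpendicular foot at its near end, so it contributes μ₀I/(4πR); both point the same way, together 5.91×10⁻⁵ T.
Arc and leads all point the same direction: B = 9.28×10⁻⁵ + 5.91×10⁻⁵ = 1.52×10⁻⁴ T.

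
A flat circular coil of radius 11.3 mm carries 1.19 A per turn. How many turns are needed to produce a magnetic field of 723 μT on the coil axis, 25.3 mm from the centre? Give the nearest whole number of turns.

N = 161

For an N-turn coil, B = Nμ₀IR²/[2(R²+z²)^(3/2)]. A single turn gives B₁ = 4.49×10⁻⁶ T with R = 0.0113 m, z = 0.0253 m.
N = B/B₁ = 7.23×10⁻⁴ / 4.49×10⁻⁶ = 161.11.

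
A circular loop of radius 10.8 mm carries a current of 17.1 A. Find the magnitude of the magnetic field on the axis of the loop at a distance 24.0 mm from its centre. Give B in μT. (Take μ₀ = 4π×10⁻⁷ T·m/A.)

On the axis of a circular loop, B = μ₀IR² / [2(R²+z²)^(3/2)].
R² + z² = (0.0108)² + (0.024)² = 0.0006926 m², and (R²+z²)^(3/2) = 1.82×10⁻⁵ m³.
B = (4π×10⁻⁷ × 17.1 × 0.0001166) / (2 × 1.82×10⁻⁵) = 6.87×10⁻⁵ T.

B ≈ 68.7 μT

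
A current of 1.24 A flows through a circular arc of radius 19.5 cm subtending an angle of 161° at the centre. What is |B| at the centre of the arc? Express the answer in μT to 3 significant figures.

The Biot–Savart field of a circular arc at its centre is B = μ₀Iφ/(4πR), with φ = 2.81 rad.
B = (4π×10⁻⁷ × 1.24 × 2.81) / (4π × 0.195) = 1.79×10⁻⁶ T.

B ≈ 1.79 μT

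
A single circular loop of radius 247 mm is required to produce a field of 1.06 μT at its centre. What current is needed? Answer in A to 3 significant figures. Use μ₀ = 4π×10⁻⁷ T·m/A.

I ≈ 0.417 A

At the centre of a circular loop B = μ₀I/(2R), so I = 2RB/μ₀.
With R = 0.247 m, I = 2 × 0.247 × 1.06×10⁻⁶ / (4π×10⁻⁷) = 0.417 A.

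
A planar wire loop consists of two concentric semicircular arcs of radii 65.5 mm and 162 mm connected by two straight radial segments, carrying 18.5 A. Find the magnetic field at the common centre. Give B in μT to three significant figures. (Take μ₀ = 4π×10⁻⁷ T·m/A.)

The radial connectors point toward the centre, so dl × r̂ = 0 and they contribute nothing.
Each semicircle gives μ₀I/(4R): inner arc 8.87×10⁻⁵ T, outer arc 3.59×10⁻⁵ T.
The two arcs carry current in opposite angular senses, so their fields oppose: B = |8.87×10⁻⁵ − 3.59×10⁻⁵| = 5.29×10⁻⁵ T.

B ≈ 52.9 μT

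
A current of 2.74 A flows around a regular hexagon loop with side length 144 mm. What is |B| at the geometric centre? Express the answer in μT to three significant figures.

B ≈ 13.2 μT

Each side is a finite straight segment at perpendicular distance d = a/(2 tan(π/6)) = 0.1247 m from the centre, with end-angles ±π/6.
One side contributes B₁ = (μ₀I/4πd)·2 sin(π/6) = 2.20×10⁻⁶ T.
All 6 sides add in the same direction: B = 6 × 2.20×10⁻⁶ = 1.32×10⁻⁵ T.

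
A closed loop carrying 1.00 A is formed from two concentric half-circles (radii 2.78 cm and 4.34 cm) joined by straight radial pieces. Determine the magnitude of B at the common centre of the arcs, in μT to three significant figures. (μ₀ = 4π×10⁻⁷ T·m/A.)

B ≈ 4.06 μT

The radial connectors point toward the centre, so dl × r̂ = 0 and they contribute nothing.
Each semicircle gives μ₀I/(4R): inner arc 1.13×10⁻⁵ T, outer arc 7.24×10⁻⁶ T.
The two arcs carry current in opposite angular senses, so their fields oppose: B = |1.13×10⁻⁵ − 7.24×10⁻⁶| = 4.06×10⁻⁶ T.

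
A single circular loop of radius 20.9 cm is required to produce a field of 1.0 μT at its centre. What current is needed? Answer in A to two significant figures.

At the centre of a circular loop B = μ₀I/(2R), so I = 2RB/μ₀.
With R = 0.209 m, I = 2 × 0.209 × 1.00×10⁻⁶ / (4π×10⁻⁷) = 0.333 A.

I ≈ 0.33 A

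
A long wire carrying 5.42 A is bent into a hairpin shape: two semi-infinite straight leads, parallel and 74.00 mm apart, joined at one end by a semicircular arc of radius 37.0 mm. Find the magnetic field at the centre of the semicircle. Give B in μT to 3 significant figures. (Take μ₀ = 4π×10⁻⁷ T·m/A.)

The semicircular arc contributes B_arc = μ₀I·π/(4πR) = μ₀I/(4R) = 4.60×10⁻⁵ T.
Each semi-infinite lead is at perpendicular distance R = 0.037 m from the centre, with the perpendicular foot at its near end, so it contributes μ₀I/(4πR); both point the same way, together 2.93×10⁻⁵ T.
Arc and leads all point the same direction: B = 4.60×10⁻⁵ + 2.93×10⁻⁵ = 7.53×10⁻⁵ T.

B ≈ 75.3 μT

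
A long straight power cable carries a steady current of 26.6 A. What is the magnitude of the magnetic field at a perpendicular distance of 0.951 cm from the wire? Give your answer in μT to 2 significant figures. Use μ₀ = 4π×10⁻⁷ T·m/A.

B ≈ 560 μT

For an infinitely long straight wire, B = μ₀I/(2πd).
B = (4π×10⁻⁷ × 26.6) / (2π × 0.00951) = 5.59×10⁻⁴ T.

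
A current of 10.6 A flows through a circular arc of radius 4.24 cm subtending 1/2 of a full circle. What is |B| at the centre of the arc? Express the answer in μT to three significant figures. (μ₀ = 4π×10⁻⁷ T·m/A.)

B ≈ 78.5 μT

The Biot–Savart field of a circular arc at its centre is B = μ₀Iφ/(4πR), with φ = 3.142 rad.
B = (4π×10⁻⁷ × 10.6 × 3.142) / (4π × 0.0424) = 7.85×10⁻⁵ T.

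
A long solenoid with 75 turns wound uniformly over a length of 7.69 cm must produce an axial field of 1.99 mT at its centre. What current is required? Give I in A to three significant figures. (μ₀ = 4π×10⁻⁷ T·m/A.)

I ≈ 1.62 A

Inside a long solenoid B = μ₀nI with n = 975.3 m⁻¹, so I = B/(μ₀n).
I = 1.99×10⁻³ / (4π×10⁻⁷ × 975.3) = 1.62 A.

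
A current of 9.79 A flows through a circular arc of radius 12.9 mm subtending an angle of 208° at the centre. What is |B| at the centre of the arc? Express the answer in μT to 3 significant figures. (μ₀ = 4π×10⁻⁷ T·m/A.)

The Biot–Savart field of a circular arc at its centre is B = μ₀Iφ/(4πR), with φ = 3.63 rad.
B = (4π×10⁻⁷ × 9.79 × 3.63) / (4π × 0.0129) = 2.76×10⁻⁴ T.

B ≈ 276 μT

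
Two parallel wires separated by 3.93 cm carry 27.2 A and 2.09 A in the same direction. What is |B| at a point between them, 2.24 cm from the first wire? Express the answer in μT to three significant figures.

Each long wire gives B = μ₀I/(2πd). Distances are d₁ = 0.0224 m and d₂ = 0.0169 m.
B₁ = 2.43×10⁻⁴ T, B₂ = 2.47×10⁻⁵ T.
Between parallel currents the two contributions point in opposite directions, so they subtract. B = |B₁ − B₂| = |2.43×10⁻⁴ − 2.47×10⁻⁵| = 2.18×10⁻⁴ T.

B ≈ 218 μT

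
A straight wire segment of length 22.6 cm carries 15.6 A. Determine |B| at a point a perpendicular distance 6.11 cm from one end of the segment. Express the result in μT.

B ≈ 24.6 μT

For a finite straight segment, B = (μ₀I/4πd)(sinθ₁ + sinθ₂), where θ₁, θ₂ are the angles from the perpendicular to each end.
The perpendicular foot is at one end, so the two end-offsets along the wire are 0 and L = 0.226 m.
sinθ₁ = 0/√(0²+0.0611²) = 0.0000; sinθ₂ = 0.226/√(0.226²+0.0611²) = 0.9653.
B = (4π×10⁻⁷ × 15.6) / (4π × 0.0611) × (0.0000 + 0.9653) = 2.46×10⁻⁵ T.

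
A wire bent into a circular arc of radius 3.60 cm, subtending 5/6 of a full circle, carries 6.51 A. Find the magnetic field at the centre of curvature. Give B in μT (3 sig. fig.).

B ≈ 94.7 μT

The Biot–Savart field of a circular arc at its centre is B = μ₀Iφ/(4πR), with φ = 5.236 rad.
B = (4π×10⁻⁷ × 6.51 × 5.236) / (4π × 0.036) = 9.47×10⁻⁵ T.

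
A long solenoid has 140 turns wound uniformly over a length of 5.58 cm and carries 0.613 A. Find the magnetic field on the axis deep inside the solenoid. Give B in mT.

B ≈ 1.93 mT

Inside a long solenoid, B = μ₀nI with n = 2509 turns/m.
B = 4π×10⁻⁷ × 2509 × 0.613 = 1.93×10⁻³ T.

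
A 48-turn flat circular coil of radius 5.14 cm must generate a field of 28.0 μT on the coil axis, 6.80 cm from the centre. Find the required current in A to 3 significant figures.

I ≈ 0.218 A

For an N-turn coil, B = Nμ₀IR²/[2(R²+z²)^(3/2)] with R = 0.0514 m, z = 0.068 m, so I = 2B(R²+z²)^(3/2)/(Nμ₀R²) = 2 × 2.80×10⁻⁵ × 6.19×10⁻⁴ / (48 × 4π×10⁻⁷ × 0.002642) = 0.218 A.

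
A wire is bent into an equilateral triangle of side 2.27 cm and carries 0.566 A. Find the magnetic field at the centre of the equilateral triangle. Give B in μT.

Each side is a finite straight segment at perpendicular distance d = a/(2 tan(π/3)) = 0.006553 m from the centre, with end-angles ±π/3.
One side contributes B₁ = (μ₀I/4πd)·2 sin(π/3) = 1.50×10⁻⁵ T.
All 3 sides add in the same direction: B = 3 × 1.50×10⁻⁵ = 4.49×10⁻⁵ T.

B ≈ 44.9 μT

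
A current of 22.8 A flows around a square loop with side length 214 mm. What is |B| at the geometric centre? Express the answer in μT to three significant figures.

B ≈ 121 μT

Each side is a finite straight segment at perpendicular distance d = a/(2 tan(π/4)) = 0.107 m from the centre, with end-angles ±π/4.
One side contributes B₁ = (μ₀I/4πd)·2 sin(π/4) = 3.01×10⁻⁵ T.
All 4 sides add in the same direction: B = 4 × 3.01×10⁻⁵ = 1.21×10⁻⁴ T.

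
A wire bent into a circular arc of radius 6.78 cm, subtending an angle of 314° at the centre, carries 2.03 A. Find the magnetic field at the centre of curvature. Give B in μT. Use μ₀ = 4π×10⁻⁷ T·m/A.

B ≈ 16.4 μT

The Biot–Savart field of a circular arc at its centre is B = μ₀Iφ/(4πR), with φ = 5.48 rad.
B = (4π×10⁻⁷ × 2.03 × 5.48) / (4π × 0.0678) = 1.64×10⁻⁵ T.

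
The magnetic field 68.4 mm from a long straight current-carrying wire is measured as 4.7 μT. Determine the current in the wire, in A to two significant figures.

For a long straight wire B = μ₀I/(2πd), so I = 2πdB/μ₀.
I = 2π × 0.0684 × 4.70×10⁻⁶ / (4π×10⁻⁷) = 1.61 A.

I ≈ 1.6 A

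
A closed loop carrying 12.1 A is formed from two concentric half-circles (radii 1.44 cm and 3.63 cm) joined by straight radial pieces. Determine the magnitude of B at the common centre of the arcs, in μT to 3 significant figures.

B ≈ 159 μT

The radial connectors point toward the centre, so dl × r̂ = 0 and they contribute nothing.
Each semicircle gives μ₀I/(4R): inner arc 2.64×10⁻⁴ T, outer arc 1.05×10⁻⁴ T.
The two arcs carry current in opposite angular senses, so their fields oppose: B = |2.64×10⁻⁴ − 1.05×10⁻⁴| = 1.59×10⁻⁴ T.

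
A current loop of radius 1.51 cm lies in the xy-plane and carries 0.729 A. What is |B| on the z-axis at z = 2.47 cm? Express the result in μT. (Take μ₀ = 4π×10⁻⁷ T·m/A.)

On the axis of a circular loop, B = μ₀IR² / [2(R²+z²)^(3/2)].
R² + z² = (0.0151)² + (0.0247)² = 0.0008381 m², and (R²+z²)^(3/2) = 2.43×10⁻⁵ m³.
B = (4π×10⁻⁷ × 0.729 × 0.000228) / (2 × 2.43×10⁻⁵) = 4.30×10⁻⁶ T.

B ≈ 4.30 μT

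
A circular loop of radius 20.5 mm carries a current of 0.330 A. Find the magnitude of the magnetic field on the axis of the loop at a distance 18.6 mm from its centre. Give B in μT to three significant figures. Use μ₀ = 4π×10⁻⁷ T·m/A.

On the axis of a circular loop, B = μ₀IR² / [2(R²+z²)^(3/2)].
R² + z² = (0.0205)² + (0.0186)² = 0.0007662 m², and (R²+z²)^(3/2) = 2.12×10⁻⁵ m³.
B = (4π×10⁻⁷ × 0.330 × 0.0004203) / (2 × 2.12×10⁻⁵) = 4.11×10⁻⁶ T.

B ≈ 4.11 μT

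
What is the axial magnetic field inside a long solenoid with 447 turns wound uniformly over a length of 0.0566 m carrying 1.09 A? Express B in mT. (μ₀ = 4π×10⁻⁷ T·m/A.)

Inside a long solenoid, B = μ₀nI with n = 7898 turns/m.
B = 4π×10⁻⁷ × 7898 × 1.09 = 1.08×10⁻² T.

B ≈ 10.8 mT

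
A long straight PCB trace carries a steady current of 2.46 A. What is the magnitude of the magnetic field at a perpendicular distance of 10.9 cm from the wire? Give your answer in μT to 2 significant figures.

B ≈ 4.5 μT

For an infinitely long straight wire, B = μ₀I/(2πd).
B = (4π×10⁻⁷ × 2.46) / (2π × 0.109) = 4.51×10⁻⁶ T.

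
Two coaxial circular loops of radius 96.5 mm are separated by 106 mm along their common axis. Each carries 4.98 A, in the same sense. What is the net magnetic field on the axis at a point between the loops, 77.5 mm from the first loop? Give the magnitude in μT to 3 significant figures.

Each loop contributes B = μ₀IR²/[2(R²+z²)^(3/2)] on the axis, with z measured from that loop.
Loop 1 (z = 0.0775 m): B₁ = 1.54×10⁻⁵ T. Loop 2 (z = 0.0285 m): B₂ = 2.86×10⁻⁵ T.
The fields add: B = B₁ + B₂ = 4.40×10⁻⁵ T.

B ≈ 44.0 μT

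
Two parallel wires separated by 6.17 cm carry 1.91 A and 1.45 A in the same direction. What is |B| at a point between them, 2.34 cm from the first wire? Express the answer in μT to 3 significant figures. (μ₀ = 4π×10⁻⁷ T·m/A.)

Each long wire gives B = μ₀I/(2πd). Distances are d₁ = 0.0234 m and d₂ = 0.0383 m.
B₁ = 1.63×10⁻⁵ T, B₂ = 7.57×10⁻⁶ T.
Between parallel currents the two contributions point in opposite directions, so they subtract. B = |B₁ − B₂| = |1.63×10⁻⁵ − 7.57×10⁻⁶| = 8.75×10⁻⁶ T.

B ≈ 8.75 μT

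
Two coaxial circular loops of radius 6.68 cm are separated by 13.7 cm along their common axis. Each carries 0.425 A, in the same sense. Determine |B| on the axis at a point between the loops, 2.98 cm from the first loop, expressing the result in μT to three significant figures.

Each loop contributes B = μ₀IR²/[2(R²+z²)^(3/2)] on the axis, with z measured from that loop.
Loop 1 (z = 0.0298 m): B₁ = 3.04×10⁻⁶ T. Loop 2 (z = 0.1072 m): B₂ = 5.91×10⁻⁷ T.
The fields add: B = B₁ + B₂ = 3.64×10⁻⁶ T.

B ≈ 3.64 μT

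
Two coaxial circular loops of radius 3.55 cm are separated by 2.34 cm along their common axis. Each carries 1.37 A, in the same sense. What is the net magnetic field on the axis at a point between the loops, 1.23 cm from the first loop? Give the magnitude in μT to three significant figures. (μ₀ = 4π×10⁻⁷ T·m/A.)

B ≈ 41.5 μT

Each loop contributes B = μ₀IR²/[2(R²+z²)^(3/2)] on the axis, with z measured from that loop.
Loop 1 (z = 0.0123 m): B₁ = 2.05×10⁻⁵ T. Loop 2 (z = 0.0111 m): B₂ = 2.11×10⁻⁵ T.
The fields add: B = B₁ + B₂ = 4.15×10⁻⁵ T.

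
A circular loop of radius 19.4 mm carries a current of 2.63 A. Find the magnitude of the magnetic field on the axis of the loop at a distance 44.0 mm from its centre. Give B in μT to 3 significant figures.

B ≈ 5.59 μT

On the axis of a circular loop, B = μ₀IR² / [2(R²+z²)^(3/2)].
R² + z² = (0.0194)² + (0.044)² = 0.002312 m², and (R²+z²)^(3/2) = 1.11×10⁻⁴ m³.
B = (4π×10⁻⁷ × 2.63 × 0.0003764) / (2 × 1.11×10⁻⁴) = 5.59×10⁻⁶ T.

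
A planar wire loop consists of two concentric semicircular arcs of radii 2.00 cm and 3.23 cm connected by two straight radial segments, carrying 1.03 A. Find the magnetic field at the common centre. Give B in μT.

The radial connectors point toward the centre, so dl × r̂ = 0 and they contribute nothing.
Each semicircle gives μ₀I/(4R): inner arc 1.62×10⁻⁵ T, outer arc 1.00×10⁻⁵ T.
The two arcs carry current in opposite angular senses, so their fields oppose: B = |1.62×10⁻⁵ − 1.00×10⁻⁵| = 6.16×10⁻⁶ T.

B ≈ 6.16 μT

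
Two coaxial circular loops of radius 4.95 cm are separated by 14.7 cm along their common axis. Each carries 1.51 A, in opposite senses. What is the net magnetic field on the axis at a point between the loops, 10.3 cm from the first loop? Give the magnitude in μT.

Each loop contributes B = μ₀IR²/[2(R²+z²)^(3/2)] on the axis, with z measured from that loop.
Loop 1 (z = 0.103 m): B₁ = 1.56×10⁻⁶ T. Loop 2 (z = 0.044 m): B₂ = 8.00×10⁻⁶ T.
The fields oppose: B = |B₁ − B₂| = 6.44×10⁻⁶ T.

B ≈ 6.44 μT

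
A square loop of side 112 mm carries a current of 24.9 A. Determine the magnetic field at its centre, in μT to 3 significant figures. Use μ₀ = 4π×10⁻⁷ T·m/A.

B ≈ 252 μT

Each side is a finite straight segment at perpendicular distance d = a/(2 tan(π/4)) = 0.056 m from the centre, with end-angles ±π/4.
One side contributes B₁ = (μ₀I/4πd)·2 sin(π/4) = 6.29×10⁻⁵ T.
All 4 sides add in the same direction: B = 4 × 6.29×10⁻⁵ = 2.52×10⁻⁴ T.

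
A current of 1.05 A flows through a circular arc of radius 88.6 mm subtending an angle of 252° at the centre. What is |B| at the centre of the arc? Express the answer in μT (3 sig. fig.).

B ≈ 5.21 μT

The Biot–Savart field of a circular arc at its centre is B = μ₀Iφ/(4πR), with φ = 4.398 rad.
B = (4π×10⁻⁷ × 1.05 × 4.398) / (4π × 0.0886) = 5.21×10⁻⁶ T.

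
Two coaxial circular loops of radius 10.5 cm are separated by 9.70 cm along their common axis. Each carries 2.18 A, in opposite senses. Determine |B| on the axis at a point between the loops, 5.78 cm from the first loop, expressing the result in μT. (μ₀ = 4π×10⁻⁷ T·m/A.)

B ≈ 1.96 μT

Each loop contributes B = μ₀IR²/[2(R²+z²)^(3/2)] on the axis, with z measured from that loop.
Loop 1 (z = 0.0578 m): B₁ = 8.77×10⁻⁶ T. Loop 2 (z = 0.0392 m): B₂ = 1.07×10⁻⁵ T.
The fields oppose: B = |B₁ − B₂| = 1.96×10⁻⁶ T.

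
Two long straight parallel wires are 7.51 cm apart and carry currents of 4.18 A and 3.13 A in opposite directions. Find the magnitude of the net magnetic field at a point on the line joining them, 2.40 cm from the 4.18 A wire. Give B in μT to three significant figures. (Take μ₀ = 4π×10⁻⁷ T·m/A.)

B ≈ 47.1 μT

Each long wire gives B = μ₀I/(2πd). Distances are d₁ = 0.024 m and d₂ = 0.0511 m.
B₁ = 3.48×10⁻⁵ T, B₂ = 1.23×10⁻⁵ T.
Between antiparallel currents both contributions point the same way, so they add. B = B₁ + B₂ = 3.48×10⁻⁵ + 1.23×10⁻⁵ = 4.71×10⁻⁵ T.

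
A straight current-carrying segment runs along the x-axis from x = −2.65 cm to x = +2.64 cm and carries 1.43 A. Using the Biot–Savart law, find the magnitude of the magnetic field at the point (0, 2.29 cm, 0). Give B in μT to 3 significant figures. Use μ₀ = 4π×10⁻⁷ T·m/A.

For a finite straight segment, B = (μ₀I/4πd)(sinθ₁ + sinθ₂), where θ₁, θ₂ are the angles from the perpendicular to each end.
The perpendicular distance is d = 0.0229 m; the end-offsets along the wire are a = 0.0265 m and b = 0.0264 m.
sinθ₁ = 0.0265/√(0.0265²+0.0229²) = 0.7566; sinθ₂ = 0.0264/√(0.0264²+0.0229²) = 0.7554.
B = (4π×10⁻⁷ × 1.43) / (4π × 0.0229) × (0.7566 + 0.7554) = 9.44×10⁻⁶ T.

B ≈ 9.44 μT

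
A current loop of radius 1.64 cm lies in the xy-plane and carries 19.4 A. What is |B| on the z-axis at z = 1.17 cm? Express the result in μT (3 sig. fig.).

On the axis of a circular loop, B = μ₀IR² / [2(R²+z²)^(3/2)].
R² + z² = (0.0164)² + (0.0117)² = 0.0004058 m², and (R²+z²)^(3/2) = 8.18×10⁻⁶ m³.
B = (4π×10⁻⁷ × 19.4 × 0.000269) / (2 × 8.18×10⁻⁶) = 4.01×10⁻⁴ T.

B ≈ 401 μT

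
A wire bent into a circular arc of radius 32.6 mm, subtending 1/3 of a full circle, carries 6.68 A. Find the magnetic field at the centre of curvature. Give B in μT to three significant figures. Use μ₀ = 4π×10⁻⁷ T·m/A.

B ≈ 42.9 μT

The Biot–Savart field of a circular arc at its centre is B = μ₀Iφ/(4πR), with φ = 2.094 rad.
B = (4π×10⁻⁷ × 6.68 × 2.094) / (4π × 0.0326) = 4.29×10⁻⁵ T.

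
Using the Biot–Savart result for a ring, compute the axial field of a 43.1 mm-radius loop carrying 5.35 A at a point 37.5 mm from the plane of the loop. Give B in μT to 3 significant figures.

B ≈ 33.5 μT

On the axis of a circular loop, B = μ₀IR² / [2(R²+z²)^(3/2)].
R² + z² = (0.0431)² + (0.0375)² = 0.003264 m², and (R²+z²)^(3/2) = 1.86×10⁻⁴ m³.
B = (4π×10⁻⁷ × 5.35 × 0.001858) / (2 × 1.86×10⁻⁴) = 3.35×10⁻⁵ T.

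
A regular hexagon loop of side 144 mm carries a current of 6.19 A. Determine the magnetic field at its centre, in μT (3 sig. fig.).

B ≈ 29.8 μT

Each side is a finite straight segment at perpendicular distance d = a/(2 tan(π/6)) = 0.1247 m from the centre, with end-angles ±π/6.
One side contributes B₁ = (μ₀I/4πd)·2 sin(π/6) = 4.96×10⁻⁶ T.
All 6 sides add in the same direction: B = 6 × 4.96×10⁻⁶ = 2.98×10⁻⁵ T.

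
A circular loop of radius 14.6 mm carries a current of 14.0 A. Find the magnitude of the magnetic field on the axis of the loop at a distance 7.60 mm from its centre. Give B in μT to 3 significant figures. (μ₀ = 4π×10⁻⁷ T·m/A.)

On the axis of a circular loop, B = μ₀IR² / [2(R²+z²)^(3/2)].
R² + z² = (0.0146)² + (0.0076)² = 0.0002709 m², and (R²+z²)^(3/2) = 4.46×10⁻⁶ m³.
B = (4π×10⁻⁷ × 14.0 × 0.0002132) / (2 × 4.46×10⁻⁶) = 4.20×10⁻⁴ T.

B ≈ 420 μT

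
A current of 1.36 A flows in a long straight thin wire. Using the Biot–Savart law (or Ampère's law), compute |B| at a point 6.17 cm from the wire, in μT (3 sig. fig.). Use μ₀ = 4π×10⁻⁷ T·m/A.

For an infinitely long straight wire, B = μ₀I/(2πd).
B = (4π×10⁻⁷ × 1.36) / (2π × 0.0617) = 4.41×10⁻⁶ T.

B ≈ 4.41 μT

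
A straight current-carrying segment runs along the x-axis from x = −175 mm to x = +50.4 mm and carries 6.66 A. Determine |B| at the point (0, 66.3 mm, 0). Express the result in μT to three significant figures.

B ≈ 15.5 μT

For a finite straight segment, B = (μ₀I/4πd)(sinθ₁ + sinθ₂), where θ₁, θ₂ are the angles from the perpendicular to each end.
The perpendicular distance is d = 0.0663 m; the end-offsets along the wire are a = 0.175 m and b = 0.0504 m.
sinθ₁ = 0.175/√(0.175²+0.0663²) = 0.9351; sinθ₂ = 0.0504/√(0.0504²+0.0663²) = 0.6052.
B = (4π×10⁻⁷ × 6.66) / (4π × 0.0663) × (0.9351 + 0.6052) = 1.55×10⁻⁵ T.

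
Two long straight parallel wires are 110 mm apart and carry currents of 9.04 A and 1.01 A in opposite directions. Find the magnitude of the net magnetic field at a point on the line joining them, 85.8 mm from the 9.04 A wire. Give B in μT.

Each long wire gives B = μ₀I/(2πd). Distances are d₁ = 0.0858 m and d₂ = 0.0242 m.
B₁ = 2.11×10⁻⁵ T, B₂ = 8.35×10⁻⁶ T.
Between antiparallel currents both contributions point the same way, so they add. B = B₁ + B₂ = 2.11×10⁻⁵ + 8.35×10⁻⁶ = 2.94×10⁻⁵ T.

B ≈ 29.4 μT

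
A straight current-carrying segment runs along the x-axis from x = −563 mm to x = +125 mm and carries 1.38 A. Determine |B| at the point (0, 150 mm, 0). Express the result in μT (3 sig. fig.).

B ≈ 1.48 μT

For a finite straight segment, B = (μ₀I/4πd)(sinθ₁ + sinθ₂), where θ₁, θ₂ are the angles from the perpendicular to each end.
The perpendicular distance is d = 0.15 m; the end-offsets along the wire are a = 0.563 m and b = 0.125 m.
sinθ₁ = 0.563/√(0.563²+0.15²) = 0.9663; sinθ₂ = 0.125/√(0.125²+0.15²) = 0.6402.
B = (4π×10⁻⁷ × 1.38) / (4π × 0.15) × (0.9663 + 0.6402) = 1.48×10⁻⁶ T.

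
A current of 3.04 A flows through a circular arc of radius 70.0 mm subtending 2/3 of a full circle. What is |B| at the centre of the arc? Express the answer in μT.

B ≈ 18.2 μT

The Biot–Savart field of a circular arc at its centre is B = μ₀Iφ/(4πR), with φ = 4.189 rad.
B = (4π×10⁻⁷ × 3.04 × 4.189) / (4π × 0.07) = 1.82×10⁻⁵ T.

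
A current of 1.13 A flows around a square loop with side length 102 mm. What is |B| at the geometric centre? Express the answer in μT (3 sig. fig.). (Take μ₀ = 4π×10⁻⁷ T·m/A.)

Each side is a finite straight segment at perpendicular distance d = a/(2 tan(π/4)) = 0.051 m from the centre, with end-angles ±π/4.
One side contributes B₁ = (μ₀I/4πd)·2 sin(π/4) = 3.13×10⁻⁶ T.
All 4 sides add in the same direction: B = 4 × 3.13×10⁻⁶ = 1.25×10⁻⁵ T.

B ≈ 12.5 μT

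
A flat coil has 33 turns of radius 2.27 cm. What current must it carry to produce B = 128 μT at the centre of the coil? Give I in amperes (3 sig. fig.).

I ≈ 0.140 A

For an N-turn coil, B = Nμ₀I/(2R) with R = 0.0227 m, so I = 2RB/(Nμ₀) = 2 × 0.0227 × 1.28×10⁻⁴ / (33 × 4π×10⁻⁷) = 0.140 A.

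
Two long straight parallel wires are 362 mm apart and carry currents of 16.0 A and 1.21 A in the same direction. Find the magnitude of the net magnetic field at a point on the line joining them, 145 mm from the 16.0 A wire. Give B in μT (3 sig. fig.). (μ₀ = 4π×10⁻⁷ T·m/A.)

B ≈ 21.0 μT

Each long wire gives B = μ₀I/(2πd). Distances are d₁ = 0.145 m and d₂ = 0.217 m.
B₁ = 2.21×10⁻⁵ T, B₂ = 1.12×10⁻⁶ T.
Between parallel currents the two contributions point in opposite directions, so they subtract. B = |B₁ − B₂| = |2.21×10⁻⁵ − 1.12×10⁻⁶| = 2.10×10⁻⁵ T.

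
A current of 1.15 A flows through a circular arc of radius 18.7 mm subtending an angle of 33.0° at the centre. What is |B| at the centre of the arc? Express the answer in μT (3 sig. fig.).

B ≈ 3.54 μT

The Biot–Savart field of a circular arc at its centre is B = μ₀Iφ/(4πR), with φ = 0.576 rad.
B = (4π×10⁻⁷ × 1.15 × 0.576) / (4π × 0.0187) = 3.54×10⁻⁶ T.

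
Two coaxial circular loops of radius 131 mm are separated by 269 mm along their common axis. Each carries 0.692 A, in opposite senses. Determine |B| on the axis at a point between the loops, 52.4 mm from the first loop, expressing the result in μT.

B ≈ 2.20 μT

Each loop contributes B = μ₀IR²/[2(R²+z²)^(3/2)] on the axis, with z measured from that loop.
Loop 1 (z = 0.0524 m): B₁ = 2.66×10⁻⁶ T. Loop 2 (z = 0.2166 m): B₂ = 4.60×10⁻⁷ T.
The fields oppose: B = |B₁ − B₂| = 2.20×10⁻⁶ T.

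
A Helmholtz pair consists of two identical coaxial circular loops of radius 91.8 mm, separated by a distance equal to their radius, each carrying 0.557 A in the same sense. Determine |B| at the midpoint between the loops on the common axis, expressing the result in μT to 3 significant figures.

Each loop contributes B = μ₀IR²/[2(R²+z²)^(3/2)] on the axis, with z measured from that loop.
Loop 1 (z = 0.0459 m): B₁ = 2.73×10⁻⁶ T. Loop 2 (z = 0.0459 m): B₂ = 2.73×10⁻⁶ T.
The fields add: B = B₁ + B₂ = 5.46×10⁻⁶ T.

B ≈ 5.46 μT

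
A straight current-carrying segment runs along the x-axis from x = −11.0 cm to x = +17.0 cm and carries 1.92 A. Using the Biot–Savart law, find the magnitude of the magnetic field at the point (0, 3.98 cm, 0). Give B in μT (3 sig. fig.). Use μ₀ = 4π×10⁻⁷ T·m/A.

For a finite straight segment, B = (μ₀I/4πd)(sinθ₁ + sinθ₂), where θ₁, θ₂ are the angles from the perpendicular to each end.
The perpendicular distance is d = 0.0398 m; the end-offsets along the wire are a = 0.11 m and b = 0.17 m.
sinθ₁ = 0.11/√(0.11²+0.0398²) = 0.9403; sinθ₂ = 0.17/√(0.17²+0.0398²) = 0.9737.
B = (4π×10⁻⁷ × 1.92) / (4π × 0.0398) × (0.9403 + 0.9737) = 9.23×10⁻⁶ T.

B ≈ 9.23 μT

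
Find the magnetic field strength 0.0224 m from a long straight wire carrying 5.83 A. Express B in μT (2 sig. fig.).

B ≈ 52 μT

For an infinitely long straight wire, B = μ₀I/(2πd).
B = (4π×10⁻⁷ × 5.83) / (2π × 0.0224) = 5.21×10⁻⁵ T.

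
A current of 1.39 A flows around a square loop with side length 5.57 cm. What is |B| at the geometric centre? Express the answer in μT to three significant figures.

B ≈ 28.2 μT

Each side is a finite straight segment at perpendicular distance d = a/(2 tan(π/4)) = 0.02785 m from the centre, with end-angles ±π/4.
One side contributes B₁ = (μ₀I/4πd)·2 sin(π/4) = 7.06×10⁻⁶ T.
All 4 sides add in the same direction: B = 4 × 7.06×10⁻⁶ = 2.82×10⁻⁵ T.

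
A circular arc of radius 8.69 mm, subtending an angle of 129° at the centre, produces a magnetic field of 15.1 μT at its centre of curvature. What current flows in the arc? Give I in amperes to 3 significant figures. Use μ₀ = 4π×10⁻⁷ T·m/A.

I ≈ 0.583 A

For a circular arc, B = μ₀Iφ/(4πR) with φ in radians; here φ = 2.251 rad.
So I = 4πRB/(μ₀φ) = 4π × 0.00869 × 1.51×10⁻⁵ / (4π×10⁻⁷ × 2.251) = 0.583 A.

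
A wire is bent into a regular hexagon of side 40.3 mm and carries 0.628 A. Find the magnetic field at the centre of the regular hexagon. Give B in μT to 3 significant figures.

Each side is a finite straight segment at perpendicular distance d = a/(2 tan(π/6)) = 0.0349 m from the centre, with end-angles ±π/6.
One side contributes B₁ = (μ₀I/4πd)·2 sin(π/6) = 1.80×10⁻⁶ T.
All 6 sides add in the same direction: B = 6 × 1.80×10⁻⁶ = 1.08×10⁻⁵ T.

B ≈ 10.8 μT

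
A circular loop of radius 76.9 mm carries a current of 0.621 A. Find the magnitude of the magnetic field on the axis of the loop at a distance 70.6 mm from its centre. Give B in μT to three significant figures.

On the axis of a circular loop, B = μ₀IR² / [2(R²+z²)^(3/2)].
R² + z² = (0.0769)² + (0.0706)² = 0.0109 m², and (R²+z²)^(3/2) = 1.14×10⁻³ m³.
B = (4π×10⁻⁷ × 0.621 × 0.005914) / (2 × 1.14×10⁻³) = 2.03×10⁻⁶ T.

B ≈ 2.03 μT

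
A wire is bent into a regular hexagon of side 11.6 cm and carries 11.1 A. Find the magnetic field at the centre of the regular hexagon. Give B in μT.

B ≈ 66.3 μT

Each side is a finite straight segment at perpendicular distance d = a/(2 tan(π/6)) = 0.1005 m from the centre, with end-angles ±π/6.
One side contributes B₁ = (μ₀I/4πd)·2 sin(π/6) = 1.10×10⁻⁵ T.
All 6 sides add in the same direction: B = 6 × 1.10×10⁻⁵ = 6.63×10⁻⁵ T.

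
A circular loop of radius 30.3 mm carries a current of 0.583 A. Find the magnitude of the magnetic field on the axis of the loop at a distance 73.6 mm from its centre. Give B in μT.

On the axis of a circular loop, B = μ₀IR² / [2(R²+z²)^(3/2)].
R² + z² = (0.0303)² + (0.0736)² = 0.006335 m², and (R²+z²)^(3/2) = 5.04×10⁻⁴ m³.
B = (4π×10⁻⁷ × 0.583 × 0.0009181) / (2 × 5.04×10⁻⁴) = 6.67×10⁻⁷ T.

B ≈ 0.667 μT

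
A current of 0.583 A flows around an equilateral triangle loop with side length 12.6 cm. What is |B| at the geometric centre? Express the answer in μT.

Each side is a finite straight segment at perpendicular distance d = a/(2 tan(π/3)) = 0.03637 m from the centre, with end-angles ±π/3.
One side contributes B₁ = (μ₀I/4πd)·2 sin(π/3) = 2.78×10⁻⁶ T.
All 3 sides add in the same direction: B = 3 × 2.78×10⁻⁶ = 8.33×10⁻⁶ T.

B ≈ 8.33 μT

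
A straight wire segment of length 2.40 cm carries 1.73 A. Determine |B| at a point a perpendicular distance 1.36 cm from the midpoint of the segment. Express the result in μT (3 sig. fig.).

For a finite straight segment, B = (μ₀I/4πd)(sinθ₁ + sinθ₂), where θ₁, θ₂ are the angles from the perpendicular to each end.
The perpendicular from the point meets the wire at its midpoint, so each end is L/2 = 0.012 m away along the wire.
sinθ₁ = 0.012/√(0.012²+0.0136²) = 0.6616; sinθ₂ = 0.012/√(0.012²+0.0136²) = 0.6616.
B = (4π×10⁻⁷ × 1.73) / (4π × 0.0136) × (0.6616 + 0.6616) = 1.68×10⁻⁵ T.

B ≈ 16.8 μT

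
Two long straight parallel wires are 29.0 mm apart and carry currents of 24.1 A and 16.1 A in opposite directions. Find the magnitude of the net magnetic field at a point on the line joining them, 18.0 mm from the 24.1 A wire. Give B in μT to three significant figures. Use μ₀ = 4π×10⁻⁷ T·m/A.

B ≈ 561 μT

Each long wire gives B = μ₀I/(2πd). Distances are d₁ = 0.018 m and d₂ = 0.011 m.
B₁ = 2.68×10⁻⁴ T, B₂ = 2.93×10⁻⁴ T.
Between antiparallel currents both contributions point the same way, so they add. B = B₁ + B₂ = 2.68×10⁻⁴ + 2.93×10⁻⁴ = 5.61×10⁻⁴ T.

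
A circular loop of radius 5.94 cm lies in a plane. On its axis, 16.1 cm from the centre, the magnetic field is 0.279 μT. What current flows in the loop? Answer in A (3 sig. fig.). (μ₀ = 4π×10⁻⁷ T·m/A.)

On the axis of a loop, B = μ₀IR²/[2(R²+z²)^(3/2)], so I = 2B(R²+z²)^(3/2)/(μ₀R²).
R² + z² = 0.003528 + 0.02592 = 0.02945 m²; raised to 3/2 gives 5.05×10⁻³ m³.
I = 2 × 2.79×10⁻⁷ × 5.05×10⁻³ / (1.26×10⁻⁶ × 0.003528) = 0.636 A.

I ≈ 0.636 A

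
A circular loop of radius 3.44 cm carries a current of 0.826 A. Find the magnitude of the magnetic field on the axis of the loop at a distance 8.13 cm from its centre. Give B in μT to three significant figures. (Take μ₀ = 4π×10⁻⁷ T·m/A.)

B ≈ 0.893 μT

On the axis of a circular loop, B = μ₀IR² / [2(R²+z²)^(3/2)].
R² + z² = (0.0344)² + (0.0813)² = 0.007793 m², and (R²+z²)^(3/2) = 6.88×10⁻⁴ m³.
B = (4π×10⁻⁷ × 0.826 × 0.001183) / (2 × 6.88×10⁻⁴) = 8.93×10⁻⁷ T.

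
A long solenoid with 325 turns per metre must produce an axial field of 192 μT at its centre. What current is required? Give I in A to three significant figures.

Inside a long solenoid B = μ₀nI with n = 325 m⁻¹, so I = B/(μ₀n).
I = 1.92×10⁻⁴ / (4π×10⁻⁷ × 325) = 0.470 A.

I ≈ 0.470 A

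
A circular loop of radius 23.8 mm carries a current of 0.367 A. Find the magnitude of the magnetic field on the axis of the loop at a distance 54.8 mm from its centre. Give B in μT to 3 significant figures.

B ≈ 0.612 μT

On the axis of a circular loop, B = μ₀IR² / [2(R²+z²)^(3/2)].
R² + z² = (0.0238)² + (0.0548)² = 0.003569 m², and (R²+z²)^(3/2) = 2.13×10⁻⁴ m³.
B = (4π×10⁻⁷ × 0.367 × 0.0005664) / (2 × 2.13×10⁻⁴) = 6.12×10⁻⁷ T.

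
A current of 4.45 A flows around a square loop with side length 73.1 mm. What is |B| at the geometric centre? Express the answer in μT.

B ≈ 68.9 μT

Each side is a finite straight segment at perpendicular distance d = a/(2 tan(π/4)) = 0.03655 m from the centre, with end-angles ±π/4.
One side contributes B₁ = (μ₀I/4πd)·2 sin(π/4) = 1.72×10⁻⁵ T.
All 4 sides add in the same direction: B = 4 × 1.72×10⁻⁵ = 6.89×10⁻⁵ T.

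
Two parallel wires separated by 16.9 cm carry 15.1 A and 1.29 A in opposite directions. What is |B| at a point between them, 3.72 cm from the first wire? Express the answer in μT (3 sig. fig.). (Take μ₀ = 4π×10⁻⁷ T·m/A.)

Each long wire gives B = μ₀I/(2πd). Distances are d₁ = 0.0372 m and d₂ = 0.1318 m.
B₁ = 8.12×10⁻⁵ T, B₂ = 1.96×10⁻⁶ T.
Between antiparallel currents both contributions point the same way, so they add. B = B₁ + B₂ = 8.12×10⁻⁵ + 1.96×10⁻⁶ = 8.31×10⁻⁵ T.

B ≈ 83.1 μT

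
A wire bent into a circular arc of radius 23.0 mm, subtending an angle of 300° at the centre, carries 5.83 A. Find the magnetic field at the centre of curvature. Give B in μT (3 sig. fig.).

B ≈ 133 μT

The Biot–Savart field of a circular arc at its centre is B = μ₀Iφ/(4πR), with φ = 5.236 rad.
B = (4π×10⁻⁷ × 5.83 × 5.236) / (4π × 0.023) = 1.33×10⁻⁴ T.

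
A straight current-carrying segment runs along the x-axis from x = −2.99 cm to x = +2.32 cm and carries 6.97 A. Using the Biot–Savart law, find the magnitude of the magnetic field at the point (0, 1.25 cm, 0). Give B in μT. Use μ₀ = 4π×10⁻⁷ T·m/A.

For a finite straight segment, B = (μ₀I/4πd)(sinθ₁ + sinθ₂), where θ₁, θ₂ are the angles from the perpendicular to each end.
The perpendicular distance is d = 0.0125 m; the end-offsets along the wire are a = 0.0299 m and b = 0.0232 m.
sinθ₁ = 0.0299/√(0.0299²+0.0125²) = 0.9226; sinθ₂ = 0.0232/√(0.0232²+0.0125²) = 0.8803.
B = (4π×10⁻⁷ × 6.97) / (4π × 0.0125) × (0.9226 + 0.8803) = 1.01×10⁻⁴ T.

B ≈ 101 μT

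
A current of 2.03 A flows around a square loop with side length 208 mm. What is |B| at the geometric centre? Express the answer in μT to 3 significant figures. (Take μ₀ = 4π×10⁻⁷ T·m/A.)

B ≈ 11.0 μT

Each side is a finite straight segment at perpendicular distance d = a/(2 tan(π/4)) = 0.104 m from the centre, with end-angles ±π/4.
One side contributes B₁ = (μ₀I/4πd)·2 sin(π/4) = 2.76×10⁻⁶ T.
All 4 sides add in the same direction: B = 4 × 2.76×10⁻⁶ = 1.10×10⁻⁵ T.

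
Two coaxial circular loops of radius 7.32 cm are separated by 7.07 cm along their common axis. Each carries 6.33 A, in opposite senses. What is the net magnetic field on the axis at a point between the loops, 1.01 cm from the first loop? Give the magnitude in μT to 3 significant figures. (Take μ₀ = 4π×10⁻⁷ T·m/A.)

Each loop contributes B = μ₀IR²/[2(R²+z²)^(3/2)] on the axis, with z measured from that loop.
Loop 1 (z = 0.0101 m): B₁ = 5.28×10⁻⁵ T. Loop 2 (z = 0.0606 m): B₂ = 2.48×10⁻⁵ T.
The fields oppose: B = |B₁ − B₂| = 2.80×10⁻⁵ T.

B ≈ 28.0 μT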